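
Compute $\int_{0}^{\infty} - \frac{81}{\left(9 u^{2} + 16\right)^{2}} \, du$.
$- \frac{27 \pi}{256}$

Recall the elementary integral
$$J(a) = \int_{0}^{\infty} - \frac{1}{a^{2} + u^{2}} \, du = - \frac{\pi}{2 a}.$$

Differentiating under the integral sign with respect to $a$,
$$\frac{dJ}{da} = \int_{0}^{\infty} \frac{2 a}{\left(a^{2} + u^{2}\right)^{2}} \, du = \frac{\pi}{2 a^{2}},$$
so $\int_{0}^{\infty} - \frac{1}{\left(a^{2} + u^{2}\right)^{2}} \, du = - \frac{\pi}{4 a^{3}}$.

Setting $a = \frac{4}{3}$:
$$I = - \frac{27 \pi}{256}.$$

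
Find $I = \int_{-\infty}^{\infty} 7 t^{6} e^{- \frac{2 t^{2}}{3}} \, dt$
$\frac{2835 \sqrt{6} \sqrt{\pi}}{128}$

Begin with the known integral
$$J(a) = \int_{-\infty}^{\infty} 7 e^{- a t^{2}} \, dt = \frac{7 \sqrt{\pi}}{\sqrt{a}}.$$

Differentiating under the integral sign brings down a factor of $(-t^2)$:
$$\frac{dJ}{da} = \int_{-\infty}^{\infty} - 7 t^{2} e^{- a t^{2}} \, dt = - \frac{7 \sqrt{\pi}}{2 a^{\frac{3}{2}}}.$$

Repeating $3$ times in total — each differentiation brings down another $(-t^2)$ — gives
$$\frac{d^{3}J}{da^{3}} = \int_{-\infty}^{\infty} - 7 t^{6} e^{- a t^{2}} \, dt = - \frac{105 \sqrt{\pi}}{8 a^{\frac{7}{2}}},$$
and the integrand here is $(-1)^{3}$ times the target integrand, so $I = (-1)^{3}\,\frac{d^{3}J}{da^{3}} = \frac{105 \sqrt{\pi}}{8 a^{\frac{7}{2}}}$.

Setting $a = \frac{2}{3}$:
$$I = \frac{2835 \sqrt{6} \sqrt{\pi}}{128}.$$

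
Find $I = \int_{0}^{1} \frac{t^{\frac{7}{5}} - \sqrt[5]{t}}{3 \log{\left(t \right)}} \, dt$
$\frac{\log{\left(2 \right)}}{3}$

Consider the one-parameter family: let $I(a) = \int_{0}^{1} \frac{t^{\frac{7}{5}} - t^{a}}{3 \log{\left(t \right)}} \, dt$.

Since $\dfrac{\partial}{\partial a}\,t^{a} = t^{a} \ln t$, the $\ln t$ in the denominator cancels and
$$\frac{dI}{da} = \int_{0}^{1} - \frac{1}{3} t^{a} \, dt = - \frac{1}{3} \left[\frac{t^{a+1}}{a+1}\right]_0^1 = - \frac{1}{3 a + 3}.$$

Integrating with respect to $a$ gives $I(a) = - \frac{\log{\left(a + 1 \right)}}{3} - \frac{\log{\left(5 \right)}}{3} + \frac{\log{\left(12 \right)}}{3} + C$.

At $a = \frac{7}{5}$ the integrand is identically $0$, so $I(\frac{7}{5}) = 0$. The closed form gives $0$, hence $C = 0$.

Setting $a = \frac{1}{5}$:
$$I = \frac{\log{\left(2 \right)}}{3}.$$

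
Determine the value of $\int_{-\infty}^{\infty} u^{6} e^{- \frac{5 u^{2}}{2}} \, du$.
$\frac{3 \sqrt{10} \sqrt{\pi}}{125}$

Begin with the known integral
$$J(a) = \int_{-\infty}^{\infty} e^{- a u^{2}} \, du = \frac{\sqrt{\pi}}{\sqrt{a}}.$$

Differentiating under the integral sign brings down a factor of $(-u^2)$:
$$\frac{dJ}{da} = \int_{-\infty}^{\infty} - u^{2} e^{- a u^{2}} \, du = - \frac{\sqrt{\pi}}{2 a^{\frac{3}{2}}}.$$

Repeating $3$ times in total — each differentiation brings down another $(-u^2)$ — gives
$$\frac{d^{3}J}{da^{3}} = \int_{-\infty}^{\infty} - u^{6} e^{- a u^{2}} \, du = - \frac{15 \sqrt{\pi}}{8 a^{\frac{7}{2}}},$$
and the integrand here is $(-1)^{3}$ times the target integrand, so $I = (-1)^{3}\,\frac{d^{3}J}{da^{3}} = \frac{15 \sqrt{\pi}}{8 a^{\frac{7}{2}}}$.

Setting $a = \frac{5}{2}$:
$$I = \frac{3 \sqrt{10} \sqrt{\pi}}{125}.$$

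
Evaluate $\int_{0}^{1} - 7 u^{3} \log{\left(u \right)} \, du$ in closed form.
$\frac{7}{16}$

Start from the elementary integral
$$J(a) = \int_{0}^{1} - 7 u^{a} \, du = - \frac{7}{a + 1}.$$

Differentiating under the integral sign brings down a factor of $\ln u$:
$$\frac{dJ}{da} = \int_{0}^{1} - 7 u^{a} \log{\left(u \right)} \, du = \frac{7}{\left(a + 1\right)^{2}}.$$

The integral on the left is $I$, so $I = \frac{7}{\left(a + 1\right)^{2}}$.

Setting $a = 3$:
$$I = \frac{7}{16}.$$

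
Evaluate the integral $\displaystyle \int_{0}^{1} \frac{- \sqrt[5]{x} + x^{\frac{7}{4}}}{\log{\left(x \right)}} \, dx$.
$\log{\left(\frac{55}{24} \right)}$

Replace the exponent $\frac{7}{4}$ by a parameter $a$: let $I(a) = \int_{0}^{1} \frac{- \sqrt[5]{x} + x^{a}}{\log{\left(x \right)}} \, dx$.

Since $\dfrac{\partial}{\partial a}\,x^{a} = x^{a} \ln x$, the $\ln x$ in the denominator cancels and
$$\frac{dI}{da} = \int_{0}^{1} x^{a} \, dx = \left[\frac{x^{a+1}}{a+1}\right]_0^1 = \frac{1}{a + 1}.$$

Integrating with respect to $a$ gives $I(a) = \log{\left(\frac{5 a}{6} + \frac{5}{6} \right)} + C$.

At $a = \frac{1}{5}$ the integrand is identically $0$, so $I(\frac{1}{5}) = 0$. The closed form gives $0$, hence $C = 0$.

Setting $a = \frac{7}{4}$:
$$I = \log{\left(\frac{55}{24} \right)}.$$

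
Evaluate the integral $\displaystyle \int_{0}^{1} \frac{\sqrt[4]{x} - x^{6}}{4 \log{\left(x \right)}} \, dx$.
$- \frac{\log{\left(7 \right)}}{4} - \frac{\log{\left(2 \right)}}{2} + \frac{\log{\left(5 \right)}}{4}$

Consider the one-parameter family: let $I(a) = \int_{0}^{1} \frac{- x^{6} + x^{a}}{4 \log{\left(x \right)}} \, dx$.

Since $\dfrac{\partial}{\partial a}\,x^{a} = x^{a} \ln x$, the $\ln x$ in the denominator cancels and
$$\frac{dI}{da} = \int_{0}^{1} \frac{1}{4} x^{a} \, dx = \frac{1}{4} \left[\frac{x^{a+1}}{a+1}\right]_0^1 = \frac{1}{4 \left(a + 1\right)}.$$

Integrating with respect to $a$ gives $I(a) = \frac{\log{\left(a + 1 \right)}}{4} - \frac{\log{\left(7 \right)}}{4} + C$.

At $a = 6$ the integrand is identically $0$, so $I(6) = 0$. The closed form gives $0$, hence $C = 0$.

Setting $a = \frac{1}{4}$:
$$I = - \frac{\log{\left(7 \right)}}{4} - \frac{\log{\left(2 \right)}}{2} + \frac{\log{\left(5 \right)}}{4}.$$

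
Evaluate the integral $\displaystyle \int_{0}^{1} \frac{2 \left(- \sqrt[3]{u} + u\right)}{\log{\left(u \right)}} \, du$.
$\log{\left(\frac{9}{4} \right)}$

Consider the one-parameter family: let $I(a) = \int_{0}^{1} \frac{2 \left(- \sqrt[3]{u} + u^{a}\right)}{\log{\left(u \right)}} \, du$.

Since $\dfrac{\partial}{\partial a}\,u^{a} = u^{a} \ln u$, the $\ln u$ in the denominator cancels and
$$\frac{dI}{da} = \int_{0}^{1} 2 u^{a} \, du = 2 \left[\frac{u^{a+1}}{a+1}\right]_0^1 = \frac{2}{a + 1}.$$

Integrating with respect to $a$ gives $I(a) = \log{\left(\frac{9 \left(a + 1\right)^{2}}{16} \right)} + C$.

At $a = \frac{1}{3}$ the integrand is identically $0$, so $I(\frac{1}{3}) = 0$. The closed form gives $0$, hence $C = 0$.

Setting $a = 1$:
$$I = \log{\left(\frac{9}{4} \right)}.$$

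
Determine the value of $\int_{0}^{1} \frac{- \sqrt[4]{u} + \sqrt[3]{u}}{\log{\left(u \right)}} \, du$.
$\log{\left(\frac{16}{15} \right)}$

Introduce a parameter $a$ in the exponent: let $I(a) = \int_{0}^{1} \frac{- \sqrt[4]{u} + u^{a}}{\log{\left(u \right)}} \, du$.

Since $\dfrac{\partial}{\partial a}\,u^{a} = u^{a} \ln u$, the $\ln u$ in the denominator cancels and
$$\frac{dI}{da} = \int_{0}^{1} u^{a} \, du = \left[\frac{u^{a+1}}{a+1}\right]_0^1 = \frac{1}{a + 1}.$$

Integrating with respect to $a$ gives $I(a) = \log{\left(\frac{4 a}{5} + \frac{4}{5} \right)} + C$.

At $a = \frac{1}{4}$ the integrand is identically $0$, so $I(\frac{1}{4}) = 0$. The closed form gives $0$, hence $C = 0$.

Setting $a = \frac{1}{3}$:
$$I = \log{\left(\frac{16}{15} \right)}.$$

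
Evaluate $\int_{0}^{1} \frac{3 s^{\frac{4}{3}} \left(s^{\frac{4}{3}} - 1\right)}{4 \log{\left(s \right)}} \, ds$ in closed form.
$- \frac{3 \log{\left(7 \right)}}{4} + \frac{3 \log{\left(11 \right)}}{4}$

Introduce a parameter $a$ in the exponent: let $I(a) = \int_{0}^{1} \frac{3 \left(s^{\frac{8}{3}} - s^{a}\right)}{4 \log{\left(s \right)}} \, ds$.

Since $\dfrac{\partial}{\partial a}\,s^{a} = s^{a} \ln s$, the $\ln s$ in the denominator cancels and
$$\frac{dI}{da} = \int_{0}^{1} - \frac{3}{4} s^{a} \, ds = - \frac{3}{4} \left[\frac{s^{a+1}}{a+1}\right]_0^1 = - \frac{3}{4 a + 4}.$$

Integrating with respect to $a$ gives $I(a) = - \frac{3 \log{\left(a + 1 \right)}}{4} - \frac{3 \log{\left(3 \right)}}{4} + \frac{3 \log{\left(11 \right)}}{4} + C$.

At $a = \frac{8}{3}$ the integrand is identically $0$, so $I(\frac{8}{3}) = 0$. The closed form gives $0$, hence $C = 0$.

Setting $a = \frac{4}{3}$:
$$I = - \frac{3 \log{\left(7 \right)}}{4} + \frac{3 \log{\left(11 \right)}}{4}.$$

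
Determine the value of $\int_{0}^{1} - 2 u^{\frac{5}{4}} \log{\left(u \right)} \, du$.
$\frac{32}{81}$

Start from the elementary integral
$$J(a) = \int_{0}^{1} - 2 u^{a} \, du = - \frac{2}{a + 1}.$$

Differentiating under the integral sign brings down a factor of $\ln u$:
$$\frac{dJ}{da} = \int_{0}^{1} - 2 u^{a} \log{\left(u \right)} \, du = \frac{2}{\left(a + 1\right)^{2}}.$$

The integral on the left is $I$, so $I = \frac{2}{\left(a + 1\right)^{2}}$.

Setting $a = \frac{5}{4}$:
$$I = \frac{32}{81}.$$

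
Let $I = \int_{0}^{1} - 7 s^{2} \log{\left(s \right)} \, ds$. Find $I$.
$\frac{7}{9}$

Start from the elementary integral
$$J(a) = \int_{0}^{1} - 7 s^{a} \, ds = - \frac{7}{a + 1}.$$

Differentiating under the integral sign brings down a factor of $\ln s$:
$$\frac{dJ}{da} = \int_{0}^{1} - 7 s^{a} \log{\left(s \right)} \, ds = \frac{7}{\left(a + 1\right)^{2}}.$$

The integral on the left is $I$, so $I = \frac{7}{\left(a + 1\right)^{2}}$.

Setting $a = 2$:
$$I = \frac{7}{9}.$$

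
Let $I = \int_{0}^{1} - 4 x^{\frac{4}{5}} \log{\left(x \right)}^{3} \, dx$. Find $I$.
$\frac{5000}{2187}$

Begin with the known integral
$$J(a) = \int_{0}^{1} - 4 x^{a} \, dx = - \frac{4}{a + 1}.$$

Differentiating under the integral sign brings down a factor of $\ln x$:
$$\frac{dJ}{da} = \int_{0}^{1} - 4 x^{a} \log{\left(x \right)} \, dx = \frac{4}{\left(a + 1\right)^{2}}.$$

Repeating $3$ times in total — each differentiation brings down another $\ln x$ — gives
$$\frac{d^{3}J}{da^{3}} = \int_{0}^{1} - 4 x^{a} \log{\left(x \right)}^{3} \, dx = \frac{24}{\left(a + 1\right)^{4}},$$
and the integrand here is exactly the target integrand, so $I = \frac{24}{\left(a + 1\right)^{4}}$.

Setting $a = \frac{4}{5}$:
$$I = \frac{5000}{2187}.$$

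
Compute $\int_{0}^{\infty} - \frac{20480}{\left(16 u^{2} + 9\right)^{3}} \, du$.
$- \frac{320 \pi}{81}$

Start from the standard arctangent integral
$$J(a) = \int_{0}^{\infty} - \frac{5}{a^{2} + u^{2}} \, du = - \frac{5 \pi}{2 a}.$$

Differentiating under the integral sign with respect to $a$,
$$\frac{dJ}{da} = \int_{0}^{\infty} \frac{10 a}{\left(a^{2} + u^{2}\right)^{2}} \, du = \frac{5 \pi}{2 a^{2}},$$
so $\int_{0}^{\infty} - \frac{5}{\left(a^{2} + u^{2}\right)^{2}} \, du = - \frac{5 \pi}{4 a^{3}}$.

Repeating — each differentiation of $1/(u^2+a^2)^j$ produces $-2ja/(u^2+a^2)^{j+1}$ — and dividing through by $-2ja$ at each step yields, after $2$ differentiations in total,
$$\int_{0}^{\infty} - \frac{5}{\left(a^{2} + u^{2}\right)^{3}} \, du = - \frac{15 \pi}{16 a^{5}}.$$

Setting $a = \frac{3}{4}$:
$$I = - \frac{320 \pi}{81}.$$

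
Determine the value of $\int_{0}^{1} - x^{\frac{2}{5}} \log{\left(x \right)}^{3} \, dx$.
$\frac{3750}{2401}$

Consider the simpler parametrised integral
$$J(a) = \int_{0}^{1} - x^{a} \, dx = - \frac{1}{a + 1}.$$

Differentiating under the integral sign brings down a factor of $\ln x$:
$$\frac{dJ}{da} = \int_{0}^{1} - x^{a} \log{\left(x \right)} \, dx = \frac{1}{\left(a + 1\right)^{2}}.$$

Repeating $3$ times in total — each differentiation brings down another $\ln x$ — gives
$$\frac{d^{3}J}{da^{3}} = \int_{0}^{1} - x^{a} \log{\left(x \right)}^{3} \, dx = \frac{6}{\left(a + 1\right)^{4}},$$
and the integrand here is exactly the target integrand, so $I = \frac{6}{\left(a + 1\right)^{4}}$.

Setting $a = \frac{2}{5}$:
$$I = \frac{3750}{2401}.$$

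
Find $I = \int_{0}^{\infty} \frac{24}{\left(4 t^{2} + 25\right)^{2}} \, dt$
$\frac{3 \pi}{125}$

Recall the elementary integral
$$J(a) = \int_{0}^{\infty} \frac{3}{2 \left(a^{2} + t^{2}\right)} \, dt = \frac{3 \pi}{4 a}.$$

Differentiating under the integral sign with respect to $a$,
$$\frac{dJ}{da} = \int_{0}^{\infty} - \frac{3 a}{\left(a^{2} + t^{2}\right)^{2}} \, dt = - \frac{3 \pi}{4 a^{2}},$$
so $\int_{0}^{\infty} \frac{3}{2 \left(a^{2} + t^{2}\right)^{2}} \, dt = \frac{3 \pi}{8 a^{3}}$.

Setting $a = \frac{5}{2}$:
$$I = \frac{3 \pi}{125}.$$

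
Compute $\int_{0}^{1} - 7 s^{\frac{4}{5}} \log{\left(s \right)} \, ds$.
$\frac{175}{81}$

Consider the simpler parametrised integral
$$J(a) = \int_{0}^{1} - 7 s^{a} \, ds = - \frac{7}{a + 1}.$$

Differentiating under the integral sign brings down a factor of $\ln s$:
$$\frac{dJ}{da} = \int_{0}^{1} - 7 s^{a} \log{\left(s \right)} \, ds = \frac{7}{\left(a + 1\right)^{2}}.$$

The integral on the left is $I$, so $I = \frac{7}{\left(a + 1\right)^{2}}$.

Setting $a = \frac{4}{5}$:
$$I = \frac{175}{81}.$$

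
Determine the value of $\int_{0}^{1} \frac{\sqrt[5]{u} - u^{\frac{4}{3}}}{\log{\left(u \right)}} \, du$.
$\log{\left(\frac{18}{35} \right)}$

Replace the exponent $\frac{1}{5}$ by a parameter $a$: let $I(a) = \int_{0}^{1} \frac{- u^{\frac{4}{3}} + u^{a}}{\log{\left(u \right)}} \, du$.

Since $\dfrac{\partial}{\partial a}\,u^{a} = u^{a} \ln u$, the $\ln u$ in the denominator cancels and
$$\frac{dI}{da} = \int_{0}^{1} u^{a} \, du = \left[\frac{u^{a+1}}{a+1}\right]_0^1 = \frac{1}{a + 1}.$$

Integrating with respect to $a$ gives $I(a) = \log{\left(\frac{3 a}{7} + \frac{3}{7} \right)} + C$.

At $a = \frac{4}{3}$ the integrand is identically $0$, so $I(\frac{4}{3}) = 0$. The closed form gives $0$, hence $C = 0$.

Setting $a = \frac{1}{5}$:
$$I = \log{\left(\frac{18}{35} \right)}.$$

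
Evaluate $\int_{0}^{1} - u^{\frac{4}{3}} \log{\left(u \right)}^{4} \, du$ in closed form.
$- \frac{5832}{16807}$

Start from the elementary integral
$$J(a) = \int_{0}^{1} - u^{a} \, du = - \frac{1}{a + 1}.$$

Differentiating under the integral sign brings down a factor of $\ln u$:
$$\frac{dJ}{da} = \int_{0}^{1} - u^{a} \log{\left(u \right)} \, du = \frac{1}{\left(a + 1\right)^{2}}.$$

Repeating $4$ times in total — each differentiation brings down another $\ln u$ — gives
$$\frac{d^{4}J}{da^{4}} = \int_{0}^{1} - u^{a} \log{\left(u \right)}^{4} \, du = - \frac{24}{\left(a + 1\right)^{5}},$$
and the integrand here is exactly the target integrand, so $I = - \frac{24}{\left(a + 1\right)^{5}}$.

Setting $a = \frac{4}{3}$:
$$I = - \frac{5832}{16807}.$$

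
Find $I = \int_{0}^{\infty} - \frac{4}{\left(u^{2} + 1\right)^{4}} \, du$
$- \frac{5 \pi}{8}$

Start from the standard arctangent integral
$$J(a) = \int_{0}^{\infty} - \frac{4}{a^{2} + u^{2}} \, du = - \frac{2 \pi}{a}.$$

Differentiating under the integral sign with respect to $a$,
$$\frac{dJ}{da} = \int_{0}^{\infty} \frac{8 a}{\left(a^{2} + u^{2}\right)^{2}} \, du = \frac{2 \pi}{a^{2}},$$
so $\int_{0}^{\infty} - \frac{4}{\left(a^{2} + u^{2}\right)^{2}} \, du = - \frac{\pi}{a^{3}}$.

Repeating — each differentiation of $1/(u^2+a^2)^j$ produces $-2ja/(u^2+a^2)^{j+1}$ — and dividing through by $-2ja$ at each step yields, after $3$ differentiations in total,
$$\int_{0}^{\infty} - \frac{4}{\left(a^{2} + u^{2}\right)^{4}} \, du = - \frac{5 \pi}{8 a^{7}}.$$

Setting $a = 1$:
$$I = - \frac{5 \pi}{8}.$$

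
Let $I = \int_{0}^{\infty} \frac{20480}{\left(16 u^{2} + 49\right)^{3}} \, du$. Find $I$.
$\frac{960 \pi}{16807}$

Start from the standard arctangent integral
$$J(a) = \int_{0}^{\infty} \frac{5}{a^{2} + u^{2}} \, du = \frac{5 \pi}{2 a}.$$

Differentiating under the integral sign with respect to $a$,
$$\frac{dJ}{da} = \int_{0}^{\infty} - \frac{10 a}{\left(a^{2} + u^{2}\right)^{2}} \, du = - \frac{5 \pi}{2 a^{2}},$$
so $\int_{0}^{\infty} \frac{5}{\left(a^{2} + u^{2}\right)^{2}} \, du = \frac{5 \pi}{4 a^{3}}$.

Repeating — each differentiation of $1/(u^2+a^2)^j$ produces $-2ja/(u^2+a^2)^{j+1}$ — and dividing through by $-2ja$ at each step yields, after $2$ differentiations in total,
$$\int_{0}^{\infty} \frac{5}{\left(a^{2} + u^{2}\right)^{3}} \, du = \frac{15 \pi}{16 a^{5}}.$$

Setting $a = \frac{7}{4}$:
$$I = \frac{960 \pi}{16807}.$$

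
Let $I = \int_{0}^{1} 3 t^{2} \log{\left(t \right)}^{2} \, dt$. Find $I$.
$\frac{2}{9}$

Consider the simpler parametrised integral
$$J(a) = \int_{0}^{1} 3 t^{a} \, dt = \frac{3}{a + 1}.$$

Differentiating under the integral sign brings down a factor of $\ln t$:
$$\frac{dJ}{da} = \int_{0}^{1} 3 t^{a} \log{\left(t \right)} \, dt = - \frac{3}{\left(a + 1\right)^{2}}.$$

Repeating twice in total — each differentiation brings down another $\ln t$ — gives
$$\frac{d^{2}J}{da^{2}} = \int_{0}^{1} 3 t^{a} \log{\left(t \right)}^{2} \, dt = \frac{6}{\left(a + 1\right)^{3}},$$
and the integrand here is exactly the target integrand, so $I = \frac{6}{\left(a + 1\right)^{3}}$.

Setting $a = 2$:
$$I = \frac{2}{9}.$$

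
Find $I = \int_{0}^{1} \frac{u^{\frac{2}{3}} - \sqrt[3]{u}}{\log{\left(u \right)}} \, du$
$\log{\left(\frac{5}{4} \right)}$

Consider the one-parameter family: let $I(a) = \int_{0}^{1} \frac{- \sqrt[3]{u} + u^{a}}{\log{\left(u \right)}} \, du$.

Since $\dfrac{\partial}{\partial a}\,u^{a} = u^{a} \ln u$, the $\ln u$ in the denominator cancels and
$$\frac{dI}{da} = \int_{0}^{1} u^{a} \, du = \left[\frac{u^{a+1}}{a+1}\right]_0^1 = \frac{1}{a + 1}.$$

Integrating with respect to $a$ gives $I(a) = \log{\left(\frac{3 a}{4} + \frac{3}{4} \right)} + C$.

At $a = \frac{1}{3}$ the integrand is identically $0$, so $I(\frac{1}{3}) = 0$. The closed form gives $0$, hence $C = 0$.

Setting $a = \frac{2}{3}$:
$$I = \log{\left(\frac{5}{4} \right)}.$$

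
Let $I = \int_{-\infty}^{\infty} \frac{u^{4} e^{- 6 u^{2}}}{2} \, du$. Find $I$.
$\frac{\sqrt{6} \sqrt{\pi}}{576}$

Start from the elementary integral
$$J(a) = \int_{-\infty}^{\infty} \frac{e^{- a u^{2}}}{2} \, du = \frac{\sqrt{\pi}}{2 \sqrt{a}}.$$

Differentiating under the integral sign brings down a factor of $(-u^2)$:
$$\frac{dJ}{da} = \int_{-\infty}^{\infty} - \frac{u^{2} e^{- a u^{2}}}{2} \, du = - \frac{\sqrt{\pi}}{4 a^{\frac{3}{2}}}.$$

Repeating twice in total — each differentiation brings down another $(-u^2)$ — gives
$$\frac{d^{2}J}{da^{2}} = \int_{-\infty}^{\infty} \frac{u^{4} e^{- a u^{2}}}{2} \, du = \frac{3 \sqrt{\pi}}{8 a^{\frac{5}{2}}},$$
and the integrand here is exactly the target integrand, so $I = \frac{3 \sqrt{\pi}}{8 a^{\frac{5}{2}}}$.

Setting $a = 6$:
$$I = \frac{\sqrt{6} \sqrt{\pi}}{576}.$$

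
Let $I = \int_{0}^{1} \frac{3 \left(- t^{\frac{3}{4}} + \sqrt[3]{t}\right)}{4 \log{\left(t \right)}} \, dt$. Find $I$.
$\log{\left(\frac{8 \sqrt[4]{21}}{21} \right)}$

Replace the exponent $\frac{3}{4}$ by a parameter $a$: let $I(a) = \int_{0}^{1} \frac{3 \left(\sqrt[3]{t} - t^{a}\right)}{4 \log{\left(t \right)}} \, dt$.

Since $\dfrac{\partial}{\partial a}\,t^{a} = t^{a} \ln t$, the $\ln t$ in the denominator cancels and
$$\frac{dI}{da} = \int_{0}^{1} - \frac{3}{4} t^{a} \, dt = - \frac{3}{4} \left[\frac{t^{a+1}}{a+1}\right]_0^1 = - \frac{3}{4 a + 4}.$$

Integrating with respect to $a$ gives $I(a) = - \frac{3 \log{\left(a + 1 \right)}}{4} - \frac{3 \log{\left(3 \right)}}{4} + \frac{3 \log{\left(2 \right)}}{2} + C$.

At $a = \frac{1}{3}$ the integrand is identically $0$, so $I(\frac{1}{3}) = 0$. The closed form gives $0$, hence $C = 0$.

Setting $a = \frac{3}{4}$:
$$I = \log{\left(\frac{8 \sqrt[4]{21}}{21} \right)}.$$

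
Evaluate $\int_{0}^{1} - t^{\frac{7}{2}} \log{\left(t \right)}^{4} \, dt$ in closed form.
$- \frac{256}{19683}$

Consider the simpler parametrised integral
$$J(a) = \int_{0}^{1} - t^{a} \, dt = - \frac{1}{a + 1}.$$

Differentiating under the integral sign brings down a factor of $\ln t$:
$$\frac{dJ}{da} = \int_{0}^{1} - t^{a} \log{\left(t \right)} \, dt = \frac{1}{\left(a + 1\right)^{2}}.$$

Repeating $4$ times in total — each differentiation brings down another $\ln t$ — gives
$$\frac{d^{4}J}{da^{4}} = \int_{0}^{1} - t^{a} \log{\left(t \right)}^{4} \, dt = - \frac{24}{\left(a + 1\right)^{5}},$$
and the integrand here is exactly the target integrand, so $I = - \frac{24}{\left(a + 1\right)^{5}}$.

Setting $a = \frac{7}{2}$:
$$I = - \frac{256}{19683}.$$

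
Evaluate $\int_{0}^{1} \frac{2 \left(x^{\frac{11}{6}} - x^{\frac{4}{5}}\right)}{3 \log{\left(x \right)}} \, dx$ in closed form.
$\log{\left(\frac{\sqrt[3]{2} \cdot 85^{\frac{2}{3}}}{18} \right)}$

Replace the exponent $\frac{4}{5}$ by a parameter $a$: let $I(a) = \int_{0}^{1} \frac{2 \left(x^{\frac{11}{6}} - x^{a}\right)}{3 \log{\left(x \right)}} \, dx$.

Since $\dfrac{\partial}{\partial a}\,x^{a} = x^{a} \ln x$, the $\ln x$ in the denominator cancels and
$$\frac{dI}{da} = \int_{0}^{1} - \frac{2}{3} x^{a} \, dx = - \frac{2}{3} \left[\frac{x^{a+1}}{a+1}\right]_0^1 = - \frac{2}{3 a + 3}.$$

Integrating with respect to $a$ gives $I(a) = - \frac{2 \log{\left(a + 1 \right)}}{3} - \frac{2 \log{\left(6 \right)}}{3} + \frac{2 \log{\left(17 \right)}}{3} + C$.

At $a = \frac{11}{6}$ the integrand is identically $0$, so $I(\frac{11}{6}) = 0$. The closed form gives $0$, hence $C = 0$.

Setting $a = \frac{4}{5}$:
$$I = \log{\left(\frac{\sqrt[3]{2} \cdot 85^{\frac{2}{3}}}{18} \right)}.$$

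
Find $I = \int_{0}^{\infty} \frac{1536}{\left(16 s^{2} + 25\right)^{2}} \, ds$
$\frac{96 \pi}{125}$

Begin with the known result
$$J(a) = \int_{0}^{\infty} \frac{6}{a^{2} + s^{2}} \, ds = \frac{3 \pi}{a}.$$

Differentiating under the integral sign with respect to $a$,
$$\frac{dJ}{da} = \int_{0}^{\infty} - \frac{12 a}{\left(a^{2} + s^{2}\right)^{2}} \, ds = - \frac{3 \pi}{a^{2}},$$
so $\int_{0}^{\infty} \frac{6}{\left(a^{2} + s^{2}\right)^{2}} \, ds = \frac{3 \pi}{2 a^{3}}$.

Setting $a = \frac{5}{4}$:
$$I = \frac{96 \pi}{125}.$$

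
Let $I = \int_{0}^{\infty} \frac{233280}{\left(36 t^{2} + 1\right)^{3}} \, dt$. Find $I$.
$7290 \pi$

Recall the elementary integral
$$J(a) = \int_{0}^{\infty} \frac{5}{a^{2} + t^{2}} \, dt = \frac{5 \pi}{2 a}.$$

Differentiating under the integral sign with respect to $a$,
$$\frac{dJ}{da} = \int_{0}^{\infty} - \frac{10 a}{\left(a^{2} + t^{2}\right)^{2}} \, dt = - \frac{5 \pi}{2 a^{2}},$$
so $\int_{0}^{\infty} \frac{5}{\left(a^{2} + t^{2}\right)^{2}} \, dt = \frac{5 \pi}{4 a^{3}}$.

Repeating — each differentiation of $1/(t^2+a^2)^j$ produces $-2ja/(t^2+a^2)^{j+1}$ — and dividing through by $-2ja$ at each step yields, after $2$ differentiations in total,
$$\int_{0}^{\infty} \frac{5}{\left(a^{2} + t^{2}\right)^{3}} \, dt = \frac{15 \pi}{16 a^{5}}.$$

Setting $a = \frac{1}{6}$:
$$I = 7290 \pi.$$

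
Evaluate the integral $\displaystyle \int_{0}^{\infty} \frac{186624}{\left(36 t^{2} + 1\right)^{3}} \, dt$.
$5832 \pi$

Start from the standard arctangent integral
$$J(a) = \int_{0}^{\infty} \frac{4}{a^{2} + t^{2}} \, dt = \frac{2 \pi}{a}.$$

Differentiating under the integral sign with respect to $a$,
$$\frac{dJ}{da} = \int_{0}^{\infty} - \frac{8 a}{\left(a^{2} + t^{2}\right)^{2}} \, dt = - \frac{2 \pi}{a^{2}},$$
so $\int_{0}^{\infty} \frac{4}{\left(a^{2} + t^{2}\right)^{2}} \, dt = \frac{\pi}{a^{3}}$.

Repeating — each differentiation of $1/(t^2+a^2)^j$ produces $-2ja/(t^2+a^2)^{j+1}$ — and dividing through by $-2ja$ at each step yields, after $2$ differentiations in total,
$$\int_{0}^{\infty} \frac{4}{\left(a^{2} + t^{2}\right)^{3}} \, dt = \frac{3 \pi}{4 a^{5}}.$$

Setting $a = \frac{1}{6}$:
$$I = 5832 \pi.$$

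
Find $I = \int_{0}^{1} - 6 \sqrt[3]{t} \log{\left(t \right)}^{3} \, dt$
$\frac{729}{64}$

Consider the simpler parametrised integral
$$J(a) = \int_{0}^{1} - 6 t^{a} \, dt = - \frac{6}{a + 1}.$$

Differentiating under the integral sign brings down a factor of $\ln t$:
$$\frac{dJ}{da} = \int_{0}^{1} - 6 t^{a} \log{\left(t \right)} \, dt = \frac{6}{\left(a + 1\right)^{2}}.$$

Repeating $3$ times in total — each differentiation brings down another $\ln t$ — gives
$$\frac{d^{3}J}{da^{3}} = \int_{0}^{1} - 6 t^{a} \log{\left(t \right)}^{3} \, dt = \frac{36}{\left(a + 1\right)^{4}},$$
and the integrand here is exactly the target integrand, so $I = \frac{36}{\left(a + 1\right)^{4}}$.

Setting $a = \frac{1}{3}$:
$$I = \frac{729}{64}.$$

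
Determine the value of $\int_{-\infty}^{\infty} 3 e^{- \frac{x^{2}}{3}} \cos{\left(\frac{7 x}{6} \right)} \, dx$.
$\frac{3 \sqrt{3} \sqrt{\pi}}{e^{\frac{49}{48}}}$

Treat the cosine frequency as a parameter and define $I(b) = \int_{-\infty}^{\infty} 3 e^{- \frac{x^{2}}{3}} \cos{\left(b x \right)} \, dx$.

Differentiating under the integral sign,
$$I'(b) = \int_{-\infty}^{\infty} - 3 x e^{- \frac{x^{2}}{3}} \sin{\left(b x \right)} \, dx.$$

Integrate $\int_{-\infty}^{\infty} x \sin(b x)\, e^{- \frac{x^{2}}{3}}\, dx$ by parts with $u = \sin(b x)$ and $dv = x\, e^{- \frac{x^{2}}{3}}\, dx$, giving $v = - \frac{3 e^{- \frac{x^{2}}{3}}}{2}$. The boundary term vanishes and
$$\int_{-\infty}^{\infty} x \sin(b x)\, e^{- \frac{x^{2}}{3}}\, dx = \frac{3 b}{2} \int_{-\infty}^{\infty} \cos(b x)\, e^{- \frac{x^{2}}{3}}\, dx,$$
so $I'(b) = - \frac{3 b}{2}\, I(b)$.

This is a separable first-order ODE; solving with the initial condition $I(0) = \int_{-\infty}^{\infty} 3 e^{- \frac{x^{2}}{3}}\,dx = 3 \sqrt{3} \sqrt{\pi}$ gives
$$I(b) = 3 \sqrt{3} \sqrt{\pi} e^{- \frac{3 b^{2}}{4}}.$$

Setting $b = \frac{7}{6}$:
$$I = \frac{3 \sqrt{3} \sqrt{\pi}}{e^{\frac{49}{48}}}.$$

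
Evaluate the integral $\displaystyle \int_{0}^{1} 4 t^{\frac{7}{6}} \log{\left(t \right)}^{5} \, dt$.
$- \frac{22394880}{4826809}$

Begin with the known integral
$$J(a) = \int_{0}^{1} 4 t^{a} \, dt = \frac{4}{a + 1}.$$

Differentiating under the integral sign brings down a factor of $\ln t$:
$$\frac{dJ}{da} = \int_{0}^{1} 4 t^{a} \log{\left(t \right)} \, dt = - \frac{4}{\left(a + 1\right)^{2}}.$$

Repeating $5$ times in total — each differentiation brings down another $\ln t$ — gives
$$\frac{d^{5}J}{da^{5}} = \int_{0}^{1} 4 t^{a} \log{\left(t \right)}^{5} \, dt = - \frac{480}{\left(a + 1\right)^{6}},$$
and the integrand here is exactly the target integrand, so $I = - \frac{480}{\left(a + 1\right)^{6}}$.

Setting $a = \frac{7}{6}$:
$$I = - \frac{22394880}{4826809}.$$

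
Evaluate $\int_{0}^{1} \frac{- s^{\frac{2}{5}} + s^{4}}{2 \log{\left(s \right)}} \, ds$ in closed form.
$- \frac{\log{\left(7 \right)}}{2} + \log{\left(5 \right)}$

Replace the exponent $\frac{2}{5}$ by a parameter $a$: let $I(a) = \int_{0}^{1} \frac{s^{4} - s^{a}}{2 \log{\left(s \right)}} \, ds$.

Since $\dfrac{\partial}{\partial a}\,s^{a} = s^{a} \ln s$, the $\ln s$ in the denominator cancels and
$$\frac{dI}{da} = \int_{0}^{1} - \frac{1}{2} s^{a} \, ds = - \frac{1}{2} \left[\frac{s^{a+1}}{a+1}\right]_0^1 = - \frac{1}{2 a + 2}.$$

Integrating with respect to $a$ gives $I(a) = - \frac{\log{\left(a + 1 \right)}}{2} + \frac{\log{\left(5 \right)}}{2} + C$.

At $a = 4$ the integrand is identically $0$, so $I(4) = 0$. The closed form gives $0$, hence $C = 0$.

Setting $a = \frac{2}{5}$:
$$I = - \frac{\log{\left(7 \right)}}{2} + \log{\left(5 \right)}.$$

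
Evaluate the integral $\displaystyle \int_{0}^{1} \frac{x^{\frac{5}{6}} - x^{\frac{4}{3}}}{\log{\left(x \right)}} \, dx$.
$- \log{\left(14 \right)} + \log{\left(11 \right)}$

Replace the exponent $\frac{4}{3}$ by a parameter $a$: let $I(a) = \int_{0}^{1} \frac{x^{\frac{5}{6}} - x^{a}}{\log{\left(x \right)}} \, dx$.

Since $\dfrac{\partial}{\partial a}\,x^{a} = x^{a} \ln x$, the $\ln x$ in the denominator cancels and
$$\frac{dI}{da} = \int_{0}^{1} -1 x^{a} \, dx = -1 \left[\frac{x^{a+1}}{a+1}\right]_0^1 = - \frac{1}{a + 1}.$$

Integrating with respect to $a$ gives $I(a) = - \log{\left(\frac{6 a}{11} + \frac{6}{11} \right)} + C$.

At $a = \frac{5}{6}$ the integrand is identically $0$, so $I(\frac{5}{6}) = 0$. The closed form gives $0$, hence $C = 0$.

Setting $a = \frac{4}{3}$:
$$I = - \log{\left(14 \right)} + \log{\left(11 \right)}.$$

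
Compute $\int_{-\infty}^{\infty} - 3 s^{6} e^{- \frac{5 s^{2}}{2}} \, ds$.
$- \frac{9 \sqrt{10} \sqrt{\pi}}{125}$

Begin with the known integral
$$J(a) = \int_{-\infty}^{\infty} - 3 e^{- a s^{2}} \, ds = - \frac{3 \sqrt{\pi}}{\sqrt{a}}.$$

Differentiating under the integral sign brings down a factor of $(-s^2)$:
$$\frac{dJ}{da} = \int_{-\infty}^{\infty} 3 s^{2} e^{- a s^{2}} \, ds = \frac{3 \sqrt{\pi}}{2 a^{\frac{3}{2}}}.$$

Repeating $3$ times in total — each differentiation brings down another $(-s^2)$ — gives
$$\frac{d^{3}J}{da^{3}} = \int_{-\infty}^{\infty} 3 s^{6} e^{- a s^{2}} \, ds = \frac{45 \sqrt{\pi}}{8 a^{\frac{7}{2}}},$$
and the integrand here is $(-1)^{3}$ times the target integrand, so $I = (-1)^{3}\,\frac{d^{3}J}{da^{3}} = - \frac{45 \sqrt{\pi}}{8 a^{\frac{7}{2}}}$.

Setting $a = \frac{5}{2}$:
$$I = - \frac{9 \sqrt{10} \sqrt{\pi}}{125}.$$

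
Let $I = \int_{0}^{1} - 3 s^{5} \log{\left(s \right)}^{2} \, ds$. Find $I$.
$- \frac{1}{36}$

Consider the simpler parametrised integral
$$J(a) = \int_{0}^{1} - 3 s^{a} \, ds = - \frac{3}{a + 1}.$$

Differentiating under the integral sign brings down a factor of $\ln s$:
$$\frac{dJ}{da} = \int_{0}^{1} - 3 s^{a} \log{\left(s \right)} \, ds = \frac{3}{\left(a + 1\right)^{2}}.$$

Repeating twice in total — each differentiation brings down another $\ln s$ — gives
$$\frac{d^{2}J}{da^{2}} = \int_{0}^{1} - 3 s^{a} \log{\left(s \right)}^{2} \, ds = - \frac{6}{\left(a + 1\right)^{3}},$$
and the integrand here is exactly the target integrand, so $I = - \frac{6}{\left(a + 1\right)^{3}}$.

Setting $a = 5$:
$$I = - \frac{1}{36}.$$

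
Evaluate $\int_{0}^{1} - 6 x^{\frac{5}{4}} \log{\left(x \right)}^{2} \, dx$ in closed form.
$- \frac{256}{243}$

Start from the elementary integral
$$J(a) = \int_{0}^{1} - 6 x^{a} \, dx = - \frac{6}{a + 1}.$$

Differentiating under the integral sign brings down a factor of $\ln x$:
$$\frac{dJ}{da} = \int_{0}^{1} - 6 x^{a} \log{\left(x \right)} \, dx = \frac{6}{\left(a + 1\right)^{2}}.$$

Repeating twice in total — each differentiation brings down another $\ln x$ — gives
$$\frac{d^{2}J}{da^{2}} = \int_{0}^{1} - 6 x^{a} \log{\left(x \right)}^{2} \, dx = - \frac{12}{\left(a + 1\right)^{3}},$$
and the integrand here is exactly the target integrand, so $I = - \frac{12}{\left(a + 1\right)^{3}}$.

Setting $a = \frac{5}{4}$:
$$I = - \frac{256}{243}.$$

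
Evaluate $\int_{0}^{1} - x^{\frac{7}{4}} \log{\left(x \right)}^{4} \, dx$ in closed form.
$- \frac{24576}{161051}$

Start from the elementary integral
$$J(a) = \int_{0}^{1} - x^{a} \, dx = - \frac{1}{a + 1}.$$

Differentiating under the integral sign brings down a factor of $\ln x$:
$$\frac{dJ}{da} = \int_{0}^{1} - x^{a} \log{\left(x \right)} \, dx = \frac{1}{\left(a + 1\right)^{2}}.$$

Repeating $4$ times in total — each differentiation brings down another $\ln x$ — gives
$$\frac{d^{4}J}{da^{4}} = \int_{0}^{1} - x^{a} \log{\left(x \right)}^{4} \, dx = - \frac{24}{\left(a + 1\right)^{5}},$$
and the integrand here is exactly the target integrand, so $I = - \frac{24}{\left(a + 1\right)^{5}}$.

Setting $a = \frac{7}{4}$:
$$I = - \frac{24576}{161051}.$$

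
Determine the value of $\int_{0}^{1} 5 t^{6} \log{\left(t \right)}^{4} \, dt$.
$\frac{120}{16807}$

Start from the elementary integral
$$J(a) = \int_{0}^{1} 5 t^{a} \, dt = \frac{5}{a + 1}.$$

Differentiating under the integral sign brings down a factor of $\ln t$:
$$\frac{dJ}{da} = \int_{0}^{1} 5 t^{a} \log{\left(t \right)} \, dt = - \frac{5}{\left(a + 1\right)^{2}}.$$

Repeating $4$ times in total — each differentiation brings down another $\ln t$ — gives
$$\frac{d^{4}J}{da^{4}} = \int_{0}^{1} 5 t^{a} \log{\left(t \right)}^{4} \, dt = \frac{120}{\left(a + 1\right)^{5}},$$
and the integrand here is exactly the target integrand, so $I = \frac{120}{\left(a + 1\right)^{5}}$.

Setting $a = 6$:
$$I = \frac{120}{16807}.$$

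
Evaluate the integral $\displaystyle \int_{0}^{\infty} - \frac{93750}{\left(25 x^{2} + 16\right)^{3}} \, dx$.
$- \frac{28125 \pi}{8192}$

Begin with the known result
$$J(a) = \int_{0}^{\infty} - \frac{6}{a^{2} + x^{2}} \, dx = - \frac{3 \pi}{a}.$$

Differentiating under the integral sign with respect to $a$,
$$\frac{dJ}{da} = \int_{0}^{\infty} \frac{12 a}{\left(a^{2} + x^{2}\right)^{2}} \, dx = \frac{3 \pi}{a^{2}},$$
so $\int_{0}^{\infty} - \frac{6}{\left(a^{2} + x^{2}\right)^{2}} \, dx = - \frac{3 \pi}{2 a^{3}}$.

Repeating — each differentiation of $1/(x^2+a^2)^j$ produces $-2ja/(x^2+a^2)^{j+1}$ — and dividing through by $-2ja$ at each step yields, after $2$ differentiations in total,
$$\int_{0}^{\infty} - \frac{6}{\left(a^{2} + x^{2}\right)^{3}} \, dx = - \frac{9 \pi}{8 a^{5}}.$$

Setting $a = \frac{4}{5}$:
$$I = - \frac{28125 \pi}{8192}.$$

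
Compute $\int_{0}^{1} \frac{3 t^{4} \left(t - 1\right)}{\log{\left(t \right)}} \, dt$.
$\log{\left(\frac{216}{125} \right)}$

Introduce a parameter $a$ in the exponent: let $I(a) = \int_{0}^{1} \frac{3 \left(- t^{4} + t^{a}\right)}{\log{\left(t \right)}} \, dt$.

Since $\dfrac{\partial}{\partial a}\,t^{a} = t^{a} \ln t$, the $\ln t$ in the denominator cancels and
$$\frac{dI}{da} = \int_{0}^{1} 3 t^{a} \, dt = 3 \left[\frac{t^{a+1}}{a+1}\right]_0^1 = \frac{3}{a + 1}.$$

Integrating with respect to $a$ gives $I(a) = \log{\left(\frac{\left(a + 1\right)^{3}}{125} \right)} + C$.

At $a = 4$ the integrand is identically $0$, so $I(4) = 0$. The closed form gives $0$, hence $C = 0$.

Setting $a = 5$:
$$I = \log{\left(\frac{216}{125} \right)}.$$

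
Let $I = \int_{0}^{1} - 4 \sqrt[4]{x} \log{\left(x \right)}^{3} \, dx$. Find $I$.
$\frac{6144}{625}$

Start from the elementary integral
$$J(a) = \int_{0}^{1} - 4 x^{a} \, dx = - \frac{4}{a + 1}.$$

Differentiating under the integral sign brings down a factor of $\ln x$:
$$\frac{dJ}{da} = \int_{0}^{1} - 4 x^{a} \log{\left(x \right)} \, dx = \frac{4}{\left(a + 1\right)^{2}}.$$

Repeating $3$ times in total — each differentiation brings down another $\ln x$ — gives
$$\frac{d^{3}J}{da^{3}} = \int_{0}^{1} - 4 x^{a} \log{\left(x \right)}^{3} \, dx = \frac{24}{\left(a + 1\right)^{4}},$$
and the integrand here is exactly the target integrand, so $I = \frac{24}{\left(a + 1\right)^{4}}$.

Setting $a = \frac{1}{4}$:
$$I = \frac{6144}{625}.$$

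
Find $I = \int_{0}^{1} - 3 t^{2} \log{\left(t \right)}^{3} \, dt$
$\frac{2}{9}$

Begin with the known integral
$$J(a) = \int_{0}^{1} - 3 t^{a} \, dt = - \frac{3}{a + 1}.$$

Differentiating under the integral sign brings down a factor of $\ln t$:
$$\frac{dJ}{da} = \int_{0}^{1} - 3 t^{a} \log{\left(t \right)} \, dt = \frac{3}{\left(a + 1\right)^{2}}.$$

Repeating $3$ times in total — each differentiation brings down another $\ln t$ — gives
$$\frac{d^{3}J}{da^{3}} = \int_{0}^{1} - 3 t^{a} \log{\left(t \right)}^{3} \, dt = \frac{18}{\left(a + 1\right)^{4}},$$
and the integrand here is exactly the target integrand, so $I = \frac{18}{\left(a + 1\right)^{4}}$.

Setting $a = 2$:
$$I = \frac{2}{9}.$$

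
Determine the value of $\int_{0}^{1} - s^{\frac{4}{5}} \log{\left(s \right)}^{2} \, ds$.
$- \frac{250}{729}$

Consider the simpler parametrised integral
$$J(a) = \int_{0}^{1} - s^{a} \, ds = - \frac{1}{a + 1}.$$

Differentiating under the integral sign brings down a factor of $\ln s$:
$$\frac{dJ}{da} = \int_{0}^{1} - s^{a} \log{\left(s \right)} \, ds = \frac{1}{\left(a + 1\right)^{2}}.$$

Repeating twice in total — each differentiation brings down another $\ln s$ — gives
$$\frac{d^{2}J}{da^{2}} = \int_{0}^{1} - s^{a} \log{\left(s \right)}^{2} \, ds = - \frac{2}{\left(a + 1\right)^{3}},$$
and the integrand here is exactly the target integrand, so $I = - \frac{2}{\left(a + 1\right)^{3}}$.

Setting $a = \frac{4}{5}$:
$$I = - \frac{250}{729}.$$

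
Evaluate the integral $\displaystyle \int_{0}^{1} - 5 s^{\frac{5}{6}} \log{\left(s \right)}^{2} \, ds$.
$- \frac{2160}{1331}$

Start from the elementary integral
$$J(a) = \int_{0}^{1} - 5 s^{a} \, ds = - \frac{5}{a + 1}.$$

Differentiating under the integral sign brings down a factor of $\ln s$:
$$\frac{dJ}{da} = \int_{0}^{1} - 5 s^{a} \log{\left(s \right)} \, ds = \frac{5}{\left(a + 1\right)^{2}}.$$

Repeating twice in total — each differentiation brings down another $\ln s$ — gives
$$\frac{d^{2}J}{da^{2}} = \int_{0}^{1} - 5 s^{a} \log{\left(s \right)}^{2} \, ds = - \frac{10}{\left(a + 1\right)^{3}},$$
and the integrand here is exactly the target integrand, so $I = - \frac{10}{\left(a + 1\right)^{3}}$.

Setting $a = \frac{5}{6}$:
$$I = - \frac{2160}{1331}.$$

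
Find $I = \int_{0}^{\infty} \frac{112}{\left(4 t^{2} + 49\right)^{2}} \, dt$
$\frac{2 \pi}{49}$

Start from the standard arctangent integral
$$J(a) = \int_{0}^{\infty} \frac{7}{a^{2} + t^{2}} \, dt = \frac{7 \pi}{2 a}.$$

Differentiating under the integral sign with respect to $a$,
$$\frac{dJ}{da} = \int_{0}^{\infty} - \frac{14 a}{\left(a^{2} + t^{2}\right)^{2}} \, dt = - \frac{7 \pi}{2 a^{2}},$$
so $\int_{0}^{\infty} \frac{7}{\left(a^{2} + t^{2}\right)^{2}} \, dt = \frac{7 \pi}{4 a^{3}}$.

Setting $a = \frac{7}{2}$:
$$I = \frac{2 \pi}{49}.$$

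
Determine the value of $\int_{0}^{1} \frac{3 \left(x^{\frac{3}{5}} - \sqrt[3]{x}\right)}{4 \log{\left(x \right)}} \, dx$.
$- \frac{3 \log{\left(5 \right)}}{4} + \frac{3 \log{\left(6 \right)}}{4}$

Replace the exponent $\frac{3}{5}$ by a parameter $a$: let $I(a) = \int_{0}^{1} \frac{3 \left(- \sqrt[3]{x} + x^{a}\right)}{4 \log{\left(x \right)}} \, dx$.

Since $\dfrac{\partial}{\partial a}\,x^{a} = x^{a} \ln x$, the $\ln x$ in the denominator cancels and
$$\frac{dI}{da} = \int_{0}^{1} \frac{3}{4} x^{a} \, dx = \frac{3}{4} \left[\frac{x^{a+1}}{a+1}\right]_0^1 = \frac{3}{4 \left(a + 1\right)}.$$

Integrating with respect to $a$ gives $I(a) = \log{\left(\frac{\sqrt{2} \cdot 3^{\frac{3}{4}} \left(a + 1\right)^{\frac{3}{4}}}{4} \right)} + C$.

At $a = \frac{1}{3}$ the integrand is identically $0$, so $I(\frac{1}{3}) = 0$. The closed form gives $0$, hence $C = 0$.

Setting $a = \frac{3}{5}$:
$$I = - \frac{3 \log{\left(5 \right)}}{4} + \frac{3 \log{\left(6 \right)}}{4}.$$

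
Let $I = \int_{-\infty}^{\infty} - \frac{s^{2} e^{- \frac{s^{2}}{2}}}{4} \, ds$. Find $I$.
$- \frac{\sqrt{2} \sqrt{\pi}}{4}$

Start from the elementary integral
$$J(a) = \int_{-\infty}^{\infty} - \frac{e^{- a s^{2}}}{4} \, ds = - \frac{\sqrt{\pi}}{4 \sqrt{a}}.$$

Differentiating under the integral sign brings down a factor of $(-s^2)$:
$$\frac{dJ}{da} = \int_{-\infty}^{\infty} \frac{s^{2} e^{- a s^{2}}}{4} \, ds = \frac{\sqrt{\pi}}{8 a^{\frac{3}{2}}}.$$

The integral on the left is $-I$, so $I = - \frac{\sqrt{\pi}}{8 a^{\frac{3}{2}}}$.

Setting $a = \frac{1}{2}$:
$$I = - \frac{\sqrt{2} \sqrt{\pi}}{4}.$$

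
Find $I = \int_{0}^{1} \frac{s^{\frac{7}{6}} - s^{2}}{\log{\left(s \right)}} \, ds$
$- \log{\left(18 \right)} + \log{\left(13 \right)}$

Replace the exponent $2$ by a parameter $a$: let $I(a) = \int_{0}^{1} \frac{s^{\frac{7}{6}} - s^{a}}{\log{\left(s \right)}} \, ds$.

Since $\dfrac{\partial}{\partial a}\,s^{a} = s^{a} \ln s$, the $\ln s$ in the denominator cancels and
$$\frac{dI}{da} = \int_{0}^{1} -1 s^{a} \, ds = -1 \left[\frac{s^{a+1}}{a+1}\right]_0^1 = - \frac{1}{a + 1}.$$

Integrating with respect to $a$ gives $I(a) = - \log{\left(\frac{6 a}{13} + \frac{6}{13} \right)} + C$.

At $a = \frac{7}{6}$ the integrand is identically $0$, so $I(\frac{7}{6}) = 0$. The closed form gives $0$, hence $C = 0$.

Setting $a = 2$:
$$I = - \log{\left(18 \right)} + \log{\left(13 \right)}.$$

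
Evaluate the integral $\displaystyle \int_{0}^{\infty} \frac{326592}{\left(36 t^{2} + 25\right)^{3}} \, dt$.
$\frac{10206 \pi}{3125}$

Begin with the known result
$$J(a) = \int_{0}^{\infty} \frac{7}{a^{2} + t^{2}} \, dt = \frac{7 \pi}{2 a}.$$

Differentiating under the integral sign with respect to $a$,
$$\frac{dJ}{da} = \int_{0}^{\infty} - \frac{14 a}{\left(a^{2} + t^{2}\right)^{2}} \, dt = - \frac{7 \pi}{2 a^{2}},$$
so $\int_{0}^{\infty} \frac{7}{\left(a^{2} + t^{2}\right)^{2}} \, dt = \frac{7 \pi}{4 a^{3}}$.

Repeating — each differentiation of $1/(t^2+a^2)^j$ produces $-2ja/(t^2+a^2)^{j+1}$ — and dividing through by $-2ja$ at each step yields, after $2$ differentiations in total,
$$\int_{0}^{\infty} \frac{7}{\left(a^{2} + t^{2}\right)^{3}} \, dt = \frac{21 \pi}{16 a^{5}}.$$

Setting $a = \frac{5}{6}$:
$$I = \frac{10206 \pi}{3125}.$$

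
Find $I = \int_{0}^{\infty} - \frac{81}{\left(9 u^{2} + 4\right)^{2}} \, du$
$- \frac{27 \pi}{32}$

Start from the standard arctangent integral
$$J(a) = \int_{0}^{\infty} - \frac{1}{a^{2} + u^{2}} \, du = - \frac{\pi}{2 a}.$$

Differentiating under the integral sign with respect to $a$,
$$\frac{dJ}{da} = \int_{0}^{\infty} \frac{2 a}{\left(a^{2} + u^{2}\right)^{2}} \, du = \frac{\pi}{2 a^{2}},$$
so $\int_{0}^{\infty} - \frac{1}{\left(a^{2} + u^{2}\right)^{2}} \, du = - \frac{\pi}{4 a^{3}}$.

Setting $a = \frac{2}{3}$:
$$I = - \frac{27 \pi}{32}.$$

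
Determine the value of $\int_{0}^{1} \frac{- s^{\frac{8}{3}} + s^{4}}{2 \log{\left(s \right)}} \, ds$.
$- \log{\left(11 \right)} + \frac{\log{\left(165 \right)}}{2}$

Consider the one-parameter family: let $I(a) = \int_{0}^{1} \frac{- s^{\frac{8}{3}} + s^{a}}{2 \log{\left(s \right)}} \, ds$.

Since $\dfrac{\partial}{\partial a}\,s^{a} = s^{a} \ln s$, the $\ln s$ in the denominator cancels and
$$\frac{dI}{da} = \int_{0}^{1} \frac{1}{2} s^{a} \, ds = \frac{1}{2} \left[\frac{s^{a+1}}{a+1}\right]_0^1 = \frac{1}{2 \left(a + 1\right)}.$$

Integrating with respect to $a$ gives $I(a) = \log{\left(\frac{\sqrt{33} \sqrt{a + 1}}{11} \right)} + C$.

At $a = \frac{8}{3}$ the integrand is identically $0$, so $I(\frac{8}{3}) = 0$. The closed form gives $0$, hence $C = 0$.

Setting $a = 4$:
$$I = - \log{\left(11 \right)} + \frac{\log{\left(165 \right)}}{2}.$$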